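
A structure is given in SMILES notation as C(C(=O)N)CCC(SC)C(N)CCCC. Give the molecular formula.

Atom tally by fragment:
  H2NOCCH2 → C:2 H:4 O:1 N:1
  CH2 → C:1 H:2
  CH2 → C:1 H:2
  CH(SCH3) → C:2 H:4 S:1
  CH(NH2) → C:1 H:3 N:1
  CH2 → C:1 H:2
  CH2 → C:1 H:2
  CH2 → C:1 H:2
  CH3 → C:1 H:3
Element totals:
  C: 11
  H: 24
  N: 2
  O: 1
  S: 1

C11H24N2OS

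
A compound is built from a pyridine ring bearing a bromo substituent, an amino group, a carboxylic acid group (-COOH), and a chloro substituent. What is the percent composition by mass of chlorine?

Atom tally by fragment:
  pyridine ring core → C:5 H:5 N:1
  (− 4 ring H displaced by substituents)
  + Br → Br:1
  + NH2 → N:1 H:2
  + COOH → C:1 H:1 O:2
  + Cl → Cl:1
Element totals:
  C: 6
  H: 4
  Br: 1
  Cl: 1
  N: 2
  O: 2
Molecular formula: C6H4BrClN2O2.
Molar mass = 251.464 g/mol.
Mass from Cl: 1 × 35.45 = 35.450 g/mol.
%Cl = 35.450 / 251.464 × 100 = 14.10%.

14.10%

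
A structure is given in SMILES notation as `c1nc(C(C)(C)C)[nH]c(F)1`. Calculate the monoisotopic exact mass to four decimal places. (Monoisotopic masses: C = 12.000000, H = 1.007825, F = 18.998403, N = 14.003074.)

142.0906

Atom tally by fragment:
  imidazole ring core → C:3 H:4 N:2
  (− 2 ring H displaced by substituents)
  + C(CH3)3 → C:4 H:9
  + F → F:1
Element totals:
  C: 7
  H: 11
  F: 1
  N: 2
Molecular formula: C7H11FN2.
  M = 7(12.0) + 11(1.007825) + 18.998403 + 2(14.003074)
    = 84.000000 + 11.086075 + 18.998403 + 28.006148 = 142.090626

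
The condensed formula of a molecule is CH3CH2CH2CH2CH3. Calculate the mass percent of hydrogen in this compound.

Element totals:
  C: 5
  H: 12
Molecular formula: C5H12.
Molar mass = 72.151 g/mol.
Mass from H: 12 × 1.008 = 12.096 g/mol.
%H = 12.096 / 72.151 × 100 = 16.76%.

16.76%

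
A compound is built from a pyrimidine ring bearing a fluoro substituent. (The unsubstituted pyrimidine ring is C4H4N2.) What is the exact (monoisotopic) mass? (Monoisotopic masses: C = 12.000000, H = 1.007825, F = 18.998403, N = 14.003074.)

98.0280

Atom tally by fragment:
  pyrimidine ring core → C:4 H:4 N:2
  (− 1 ring H displaced by substituents)
  + F → F:1
Element totals:
  C: 4
  H: 3
  F: 1
  N: 2
Molecular formula: C4H3FN2.
  M = 4(12.0) + 3(1.007825) + 18.998403 + 2(14.003074)
    = 48.000000 + 3.023475 + 18.998403 + 28.006148 = 98.028026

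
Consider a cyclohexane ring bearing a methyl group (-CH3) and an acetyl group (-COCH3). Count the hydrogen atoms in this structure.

16

Atom tally by fragment:
  cyclohexane ring core → C:6 H:12
  (− 2 ring H displaced by substituents)
  + CH3 → C:1 H:3
  + COCH3 → C:2 H:3 O:1
Element totals:
  C: 9
  H: 16
  O: 1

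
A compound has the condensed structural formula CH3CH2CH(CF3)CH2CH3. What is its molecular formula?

Atom tally by fragment:
  CH3 → C:1 H:3
  CH2 → C:1 H:2
  CH(CF3) → C:2 H:1 F:3
  CH2 → C:1 H:2
  CH3 → C:1 H:3
Element totals:
  C: 6
  H: 11
  F: 3

C6H11F3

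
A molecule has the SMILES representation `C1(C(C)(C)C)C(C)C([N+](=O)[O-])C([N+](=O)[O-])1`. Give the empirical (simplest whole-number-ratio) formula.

Atom tally by fragment:
  cyclobutane ring core → C:4 H:8
  (− 4 ring H displaced by substituents)
  + C(CH3)3 → C:4 H:9
  + CH3 → C:1 H:3
  + NO2 → N:1 O:2
  + NO2 → N:1 O:2
Element totals:
  C: 9
  H: 16
  N: 2
  O: 4
Molecular formula: C9H16N2O4.
gcd of subscripts (9, 16, 2, 4) = 1, so the empirical formula equals the molecular formula.

C9H16N2O4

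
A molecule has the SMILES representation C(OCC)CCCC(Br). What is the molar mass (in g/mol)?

Atom tally by fragment:
  C2H5OCH2 → C:3 H:7 O:1
  CH2 → C:1 H:2
  CH2 → C:1 H:2
  CH2 → C:1 H:2
  CH2Br → C:1 H:2 Br:1
Element totals:
  C: 7
  H: 15
  Br: 1
  O: 1
Molecular formula: C7H15BrO.
  M = 7(12.011) + 15(1.008) + 79.904 + 15.999
    = 84.077 + 15.120 + 79.904 + 15.999 = 195.100

195.10 g/mol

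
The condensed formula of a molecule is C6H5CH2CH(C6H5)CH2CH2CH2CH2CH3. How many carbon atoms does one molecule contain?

19

Element totals:
  C: 19
  H: 24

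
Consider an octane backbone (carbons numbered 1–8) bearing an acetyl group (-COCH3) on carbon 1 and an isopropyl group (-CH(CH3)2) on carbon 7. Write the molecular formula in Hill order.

Atom tally by fragment:
  CH3COCH2 → C:3 H:5 O:1
  CH2 → C:1 H:2
  CH2 → C:1 H:2
  CH2 → C:1 H:2
  CH2 → C:1 H:2
  CH2 → C:1 H:2
  CH(CH(CH3)2) → C:4 H:8
  CH3 → C:1 H:3
Element totals:
  C: 13
  H: 26
  O: 1

C13H26O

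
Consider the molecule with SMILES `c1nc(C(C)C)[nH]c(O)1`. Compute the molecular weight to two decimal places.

126.16 g/mol

Atom tally by fragment:
  imidazole ring core → C:3 H:4 N:2
  (− 2 ring H displaced by substituents)
  + CH(CH3)2 → C:3 H:7
  + OH → O:1 H:1
Element totals:
  C: 6
  H: 10
  N: 2
  O: 1
Molecular formula: C6H10N2O.
  M = 6(12.011) + 10(1.008) + 2(14.007) + 15.999
    = 72.066 + 10.080 + 28.014 + 15.999 = 126.159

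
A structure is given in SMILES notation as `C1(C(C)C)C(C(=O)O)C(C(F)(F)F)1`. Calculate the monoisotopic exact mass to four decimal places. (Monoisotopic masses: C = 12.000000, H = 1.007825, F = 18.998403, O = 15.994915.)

Atom tally by fragment:
  cyclopropane ring core → C:3 H:6
  (− 3 ring H displaced by substituents)
  + CH(CH3)2 → C:3 H:7
  + COOH → C:1 H:1 O:2
  + CF3 → C:1 F:3
Element totals:
  C: 8
  H: 11
  F: 3
  O: 2
Molecular formula: C8H11F3O2.
  M = 8(12.0) + 11(1.007825) + 3(18.998403) + 2(15.994915)
    = 96.000000 + 11.086075 + 56.995209 + 31.989830 = 196.071114

196.0711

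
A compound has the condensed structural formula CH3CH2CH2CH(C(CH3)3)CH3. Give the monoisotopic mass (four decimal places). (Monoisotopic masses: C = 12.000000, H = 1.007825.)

Element totals:
  C: 9
  H: 20
Molecular formula: C9H20.
  M = 9(12.0) + 20(1.007825)
    = 108.000000 + 20.156500 = 128.156500

128.1565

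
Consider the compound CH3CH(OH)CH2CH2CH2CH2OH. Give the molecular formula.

C6H14O2

Atom tally by fragment:
  CH3 → C:1 H:3
  CH(OH) → C:1 H:2 O:1
  CH2 → C:1 H:2
  CH2 → C:1 H:2
  CH2CH2OH → C:2 H:5 O:1
Element totals:
  C: 6
  H: 14
  O: 2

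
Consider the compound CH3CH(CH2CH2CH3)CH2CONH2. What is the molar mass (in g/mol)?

129.20 g/mol

Atom tally by fragment:
  CH3 → C:1 H:3
  CH(CH2CH2CH3) → C:4 H:8
  CH2CONH2 → C:2 H:4 O:1 N:1
Element totals:
  C: 7
  H: 15
  N: 1
  O: 1
Molecular formula: C7H15NO.
  M = 7(12.011) + 15(1.008) + 14.007 + 15.999
    = 84.077 + 15.120 + 14.007 + 15.999 = 129.203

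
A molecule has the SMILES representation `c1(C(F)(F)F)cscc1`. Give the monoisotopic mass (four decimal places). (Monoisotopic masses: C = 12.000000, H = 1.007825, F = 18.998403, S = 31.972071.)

Atom tally by fragment:
  thiophene ring core → C:4 H:4 S:1
  (− 1 ring H displaced by substituents)
  + CF3 → C:1 F:3
Element totals:
  C: 5
  H: 3
  F: 3
  S: 1
Molecular formula: C5H3F3S.
  M = 5(12.0) + 3(1.007825) + 3(18.998403) + 31.972071
    = 60.000000 + 3.023475 + 56.995209 + 31.972071 = 151.990755

151.9908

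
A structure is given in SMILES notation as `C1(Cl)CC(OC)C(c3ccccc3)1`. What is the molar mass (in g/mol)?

196.67 g/mol

Atom tally by fragment:
  cyclobutane ring core → C:4 H:8
  (− 3 ring H displaced by substituents)
  + Cl → Cl:1
  + OCH3 → C:1 H:3 O:1
  + C6H5 → C:6 H:5
Element totals:
  C: 11
  H: 13
  Cl: 1
  O: 1
Molecular formula: C11H13ClO.
  M = 11(12.011) + 13(1.008) + 35.45 + 15.999
    = 132.121 + 13.104 + 35.450 + 15.999 = 196.674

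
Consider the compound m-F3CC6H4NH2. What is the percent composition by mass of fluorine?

35.37%

Element totals:
  C: 7
  H: 6
  F: 3
  N: 1
Molecular formula: C7H6F3N.
Molar mass = 161.126 g/mol.
Mass from F: 3 × 18.998 = 56.994 g/mol.
%F = 56.994 / 161.126 × 100 = 35.37%.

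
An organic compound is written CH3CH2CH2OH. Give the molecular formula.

C3H8O

Atom tally by fragment:
  CH3 → C:1 H:3
  CH2CH2OH → C:2 H:5 O:1
Element totals:
  C: 3
  H: 8
  O: 1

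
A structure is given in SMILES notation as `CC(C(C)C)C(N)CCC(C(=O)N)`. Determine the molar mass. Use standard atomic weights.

Atom tally by fragment:
  CH3 → C:1 H:3
  CH(CH(CH3)2) → C:4 H:8
  CH(NH2) → C:1 H:3 N:1
  CH2 → C:1 H:2
  CH2 → C:1 H:2
  CH2CONH2 → C:2 H:4 O:1 N:1
Element totals:
  C: 10
  H: 22
  N: 2
  O: 1
Molecular formula: C10H22N2O.
  M = 10(12.011) + 22(1.008) + 2(14.007) + 15.999
    = 120.110 + 22.176 + 28.014 + 15.999 = 186.299

186.30 g/mol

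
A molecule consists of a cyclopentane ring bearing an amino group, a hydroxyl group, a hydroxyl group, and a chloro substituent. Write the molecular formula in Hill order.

Atom tally by fragment:
  cyclopentane ring core → C:5 H:10
  (− 4 ring H displaced by substituents)
  + NH2 → N:1 H:2
  + OH → O:1 H:1
  + OH → O:1 H:1
  + Cl → Cl:1
Element totals:
  C: 5
  H: 10
  Cl: 1
  N: 1
  O: 2

C5H10ClNO2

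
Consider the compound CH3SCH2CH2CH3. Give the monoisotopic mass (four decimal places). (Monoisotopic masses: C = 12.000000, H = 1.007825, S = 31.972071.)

90.0503

Element totals:
  C: 4
  H: 10
  S: 1
Molecular formula: C4H10S.
  M = 4(12.0) + 10(1.007825) + 31.972071
    = 48.000000 + 10.078250 + 31.972071 = 90.050321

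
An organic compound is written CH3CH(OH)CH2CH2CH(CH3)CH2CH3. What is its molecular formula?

Atom tally by fragment:
  CH3 → C:1 H:3
  CH(OH) → C:1 H:2 O:1
  CH2 → C:1 H:2
  CH2 → C:1 H:2
  CH(CH3) → C:2 H:4
  CH2 → C:1 H:2
  CH3 → C:1 H:3
Element totals:
  C: 8
  H: 18
  O: 1

C8H18O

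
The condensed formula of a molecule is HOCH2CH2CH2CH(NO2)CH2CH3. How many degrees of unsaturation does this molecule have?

1

Atom tally by fragment:
  HOCH2 → C:1 H:3 O:1
  CH2 → C:1 H:2
  CH2 → C:1 H:2
  CH(NO2) → C:1 H:1 N:1 O:2
  CH2 → C:1 H:2
  CH3 → C:1 H:3
Element totals:
  C: 6
  H: 13
  N: 1
  O: 3
Molecular formula: C6H13NO3.
DoU = (2C + 2 + N − H − X) / 2 = (2·6 + 2 + 1 − 13 − 0) / 2 = 1.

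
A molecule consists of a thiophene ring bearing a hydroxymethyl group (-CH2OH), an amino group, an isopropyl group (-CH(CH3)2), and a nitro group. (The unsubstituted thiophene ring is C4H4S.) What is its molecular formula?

C8H12N2O3S

Atom tally by fragment:
  thiophene ring core → C:4 H:4 S:1
  (− 4 ring H displaced by substituents)
  + CH2OH → C:1 H:3 O:1
  + NH2 → N:1 H:2
  + CH(CH3)2 → C:3 H:7
  + NO2 → N:1 O:2
Element totals:
  C: 8
  H: 12
  N: 2
  O: 3
  S: 1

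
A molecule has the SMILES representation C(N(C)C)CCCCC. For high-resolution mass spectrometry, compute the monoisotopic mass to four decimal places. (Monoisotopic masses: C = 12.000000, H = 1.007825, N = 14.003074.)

Atom tally by fragment:
  (CH3)2NCH2 → C:3 H:8 N:1
  CH2 → C:1 H:2
  CH2 → C:1 H:2
  CH2 → C:1 H:2
  CH2 → C:1 H:2
  CH3 → C:1 H:3
Element totals:
  C: 8
  H: 19
  N: 1
Molecular formula: C8H19N.
  M = 8(12.0) + 19(1.007825) + 14.003074
    = 96.000000 + 19.148675 + 14.003074 = 129.151749

129.1517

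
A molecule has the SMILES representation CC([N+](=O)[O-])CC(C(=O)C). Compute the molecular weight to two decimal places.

145.16 g/mol

Atom tally by fragment:
  CH3 → C:1 H:3
  CH(NO2) → C:1 H:1 N:1 O:2
  CH2 → C:1 H:2
  CH2COCH3 → C:3 H:5 O:1
Element totals:
  C: 6
  H: 11
  N: 1
  O: 3
Molecular formula: C6H11NO3.
  M = 6(12.011) + 11(1.008) + 14.007 + 3(15.999)
    = 72.066 + 11.088 + 14.007 + 47.997 = 145.158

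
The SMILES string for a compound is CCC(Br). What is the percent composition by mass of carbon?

29.30%

Atom tally by fragment:
  CH3 → C:1 H:3
  CH2 → C:1 H:2
  CH2Br → C:1 H:2 Br:1
Element totals:
  C: 3
  H: 7
  Br: 1
Molecular formula: C3H7Br.
Molar mass = 122.993 g/mol.
Mass from C: 3 × 12.011 = 36.033 g/mol.
%C = 36.033 / 122.993 × 100 = 29.30%.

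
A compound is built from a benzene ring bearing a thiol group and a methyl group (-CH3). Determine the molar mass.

124.20 g/mol

Atom tally by fragment:
  benzene ring core → C:6 H:6
  (− 2 ring H displaced by substituents)
  + SH → S:1 H:1
  + CH3 → C:1 H:3
Element totals:
  C: 7
  H: 8
  S: 1
Molecular formula: C7H8S.
  M = 7(12.011) + 8(1.008) + 32.06
    = 84.077 + 8.064 + 32.060 = 124.201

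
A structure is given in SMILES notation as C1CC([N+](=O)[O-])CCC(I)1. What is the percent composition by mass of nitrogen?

5.49%

Atom tally by fragment:
  cyclohexane ring core → C:6 H:12
  (− 2 ring H displaced by substituents)
  + NO2 → N:1 O:2
  + I → I:1
Element totals:
  C: 6
  H: 10
  I: 1
  N: 1
  O: 2
Molecular formula: C6H10INO2.
Molar mass = 255.055 g/mol.
Mass from N: 1 × 14.007 = 14.007 g/mol.
%N = 14.007 / 255.055 × 100 = 5.49%.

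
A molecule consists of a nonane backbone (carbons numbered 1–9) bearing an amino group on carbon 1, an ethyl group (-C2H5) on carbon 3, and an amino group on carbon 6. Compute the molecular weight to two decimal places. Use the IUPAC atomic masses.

186.34 g/mol

Atom tally by fragment:
  H2NCH2 → C:1 H:4 N:1
  CH2 → C:1 H:2
  CH(C2H5) → C:3 H:6
  CH2 → C:1 H:2
  CH2 → C:1 H:2
  CH(NH2) → C:1 H:3 N:1
  CH2 → C:1 H:2
  CH2 → C:1 H:2
  CH3 → C:1 H:3
Element totals:
  C: 11
  H: 26
  N: 2
Molecular formula: C11H26N2.
  M = 11(12.011) + 26(1.008) + 2(14.007)
    = 132.121 + 26.208 + 28.014 = 186.343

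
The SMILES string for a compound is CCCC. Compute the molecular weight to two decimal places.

Atom tally by fragment:
  CH3 → C:1 H:3
  CH2 → C:1 H:2
  CH2 → C:1 H:2
  CH3 → C:1 H:3
Element totals:
  C: 4
  H: 10
Molecular formula: C4H10.
  M = 4(12.011) + 10(1.008)
    = 48.044 + 10.080 = 58.124

58.12 g/mol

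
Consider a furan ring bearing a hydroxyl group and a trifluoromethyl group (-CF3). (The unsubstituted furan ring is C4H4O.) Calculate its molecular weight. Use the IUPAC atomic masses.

Atom tally by fragment:
  furan ring core → C:4 H:4 O:1
  (− 2 ring H displaced by substituents)
  + OH → O:1 H:1
  + CF3 → C:1 F:3
Element totals:
  C: 5
  H: 3
  F: 3
  O: 2
Molecular formula: C5H3F3O2.
  M = 5(12.011) + 3(1.008) + 3(18.998) + 2(15.999)
    = 60.055 + 3.024 + 56.994 + 31.998 = 152.071

152.07 g/mol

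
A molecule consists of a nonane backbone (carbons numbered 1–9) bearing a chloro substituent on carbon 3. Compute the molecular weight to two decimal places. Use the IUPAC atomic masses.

Atom tally by fragment:
  CH3 → C:1 H:3
  CH2 → C:1 H:2
  CH(Cl) → C:1 H:1 Cl:1
  CH2 → C:1 H:2
  CH2 → C:1 H:2
  CH2 → C:1 H:2
  CH2 → C:1 H:2
  CH2 → C:1 H:2
  CH3 → C:1 H:3
Element totals:
  C: 9
  H: 19
  Cl: 1
Molecular formula: C9H19Cl.
  M = 9(12.011) + 19(1.008) + 35.45
    = 108.099 + 19.152 + 35.450 = 162.701

162.70 g/mol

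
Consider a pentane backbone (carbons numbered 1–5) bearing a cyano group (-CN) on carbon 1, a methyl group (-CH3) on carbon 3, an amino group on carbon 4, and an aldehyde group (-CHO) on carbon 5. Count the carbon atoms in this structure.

Atom tally by fragment:
  NCCH2 → C:2 H:2 N:1
  CH2 → C:1 H:2
  CH(CH3) → C:2 H:4
  CH(NH2) → C:1 H:3 N:1
  CH2CHO → C:2 H:3 O:1
Element totals:
  C: 8
  H: 14
  N: 2
  O: 1

8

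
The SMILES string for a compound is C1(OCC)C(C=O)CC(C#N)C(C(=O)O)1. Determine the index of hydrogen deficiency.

Atom tally by fragment:
  cyclopentane ring core → C:5 H:10
  (− 4 ring H displaced by substituents)
  + OC2H5 → C:2 H:5 O:1
  + CHO → C:1 H:1 O:1
  + CN → C:1 N:1
  + COOH → C:1 H:1 O:2
Element totals:
  C: 10
  H: 13
  N: 1
  O: 4
Molecular formula: C10H13NO4.
DoU = (2C + 2 + N − H − X) / 2 = (2·10 + 2 + 1 − 13 − 0) / 2 = 5.

5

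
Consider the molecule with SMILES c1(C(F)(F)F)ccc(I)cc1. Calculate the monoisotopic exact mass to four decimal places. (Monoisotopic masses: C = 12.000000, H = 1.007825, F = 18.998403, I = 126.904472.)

271.9310

Atom tally by fragment:
  benzene ring core → C:6 H:6
  (− 2 ring H displaced by substituents)
  + CF3 → C:1 F:3
  + I → I:1
Element totals:
  C: 7
  H: 4
  F: 3
  I: 1
Molecular formula: C7H4F3I.
  M = 7(12.0) + 4(1.007825) + 3(18.998403) + 126.904472
    = 84.000000 + 4.031300 + 56.995209 + 126.904472 = 271.930981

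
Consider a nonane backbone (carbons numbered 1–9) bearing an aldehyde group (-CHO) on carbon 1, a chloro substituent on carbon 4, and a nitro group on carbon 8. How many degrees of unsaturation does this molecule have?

Atom tally by fragment:
  OHCCH2 → C:2 H:3 O:1
  CH2 → C:1 H:2
  CH2 → C:1 H:2
  CH(Cl) → C:1 H:1 Cl:1
  CH2 → C:1 H:2
  CH2 → C:1 H:2
  CH2 → C:1 H:2
  CH(NO2) → C:1 H:1 N:1 O:2
  CH3 → C:1 H:3
Element totals:
  C: 10
  H: 18
  Cl: 1
  N: 1
  O: 3
Molecular formula: C10H18ClNO3.
DoU = (2C + 2 + N − H − X) / 2 = (2·10 + 2 + 1 − 18 − 1) / 2 = 2.

2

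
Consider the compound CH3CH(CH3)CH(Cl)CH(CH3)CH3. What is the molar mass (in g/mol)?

134.65 g/mol

Element totals:
  C: 7
  H: 15
  Cl: 1
Molecular formula: C7H15Cl.
  M = 7(12.011) + 15(1.008) + 35.45
    = 84.077 + 15.120 + 35.450 = 134.647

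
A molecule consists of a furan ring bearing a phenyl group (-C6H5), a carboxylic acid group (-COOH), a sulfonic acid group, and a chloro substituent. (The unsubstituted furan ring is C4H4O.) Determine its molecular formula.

Atom tally by fragment:
  furan ring core → C:4 H:4 O:1
  (− 4 ring H displaced by substituents)
  + C6H5 → C:6 H:5
  + COOH → C:1 H:1 O:2
  + SO3H → S:1 O:3 H:1
  + Cl → Cl:1
Element totals:
  C: 11
  H: 7
  Cl: 1
  O: 6
  S: 1

C11H7ClO6S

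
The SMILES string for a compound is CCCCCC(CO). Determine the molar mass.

Atom tally by fragment:
  CH3 → C:1 H:3
  CH2 → C:1 H:2
  CH2 → C:1 H:2
  CH2 → C:1 H:2
  CH2 → C:1 H:2
  CH2CH2OH → C:2 H:5 O:1
Element totals:
  C: 7
  H: 16
  O: 1
Molecular formula: C7H16O.
  M = 7(12.011) + 16(1.008) + 15.999
    = 84.077 + 16.128 + 15.999 = 116.204

116.20 g/mol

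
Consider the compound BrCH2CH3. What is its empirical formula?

Element totals:
  C: 2
  H: 5
  Br: 1
Molecular formula: C2H5Br.
gcd of subscripts (1, 2, 5) = 1, so the empirical formula equals the molecular formula.

C2H5Br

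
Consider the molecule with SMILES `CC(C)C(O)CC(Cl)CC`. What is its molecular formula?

Atom tally by fragment:
  CH3 → C:1 H:3
  CH(CH3) → C:2 H:4
  CH(OH) → C:1 H:2 O:1
  CH2 → C:1 H:2
  CH(Cl) → C:1 H:1 Cl:1
  CH2 → C:1 H:2
  CH3 → C:1 H:3
Element totals:
  C: 8
  H: 17
  Cl: 1
  O: 1

C8H17ClO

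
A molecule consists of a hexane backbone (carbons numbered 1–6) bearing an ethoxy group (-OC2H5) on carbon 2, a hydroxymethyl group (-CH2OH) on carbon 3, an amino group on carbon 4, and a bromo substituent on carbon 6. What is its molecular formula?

Atom tally by fragment:
  CH3 → C:1 H:3
  CH(OC2H5) → C:3 H:6 O:1
  CH(CH2OH) → C:2 H:4 O:1
  CH(NH2) → C:1 H:3 N:1
  CH2 → C:1 H:2
  CH2Br → C:1 H:2 Br:1
Element totals:
  C: 9
  H: 20
  Br: 1
  N: 1
  O: 2

C9H20BrNO2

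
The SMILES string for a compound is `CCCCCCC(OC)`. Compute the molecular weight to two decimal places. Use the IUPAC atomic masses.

Atom tally by fragment:
  CH3 → C:1 H:3
  CH2 → C:1 H:2
  CH2 → C:1 H:2
  CH2 → C:1 H:2
  CH2 → C:1 H:2
  CH2 → C:1 H:2
  CH2OCH3 → C:2 H:5 O:1
Element totals:
  C: 8
  H: 18
  O: 1
Molecular formula: C8H18O.
  M = 8(12.011) + 18(1.008) + 15.999
    = 96.088 + 18.144 + 15.999 = 130.231

130.23 g/mol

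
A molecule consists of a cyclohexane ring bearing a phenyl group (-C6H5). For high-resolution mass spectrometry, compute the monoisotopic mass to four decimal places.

160.1252

Atom tally by fragment:
  cyclohexane ring core → C:6 H:12
  (− 1 ring H displaced by substituents)
  + C6H5 → C:6 H:5
Element totals:
  C: 12
  H: 16
Molecular formula: C12H16.
  M = 12(12.0) + 16(1.007825)
    = 144.000000 + 16.125200 = 160.125200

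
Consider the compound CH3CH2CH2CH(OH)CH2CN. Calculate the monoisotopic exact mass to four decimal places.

Atom tally by fragment:
  CH3 → C:1 H:3
  CH2 → C:1 H:2
  CH2 → C:1 H:2
  CH(OH) → C:1 H:2 O:1
  CH2CN → C:2 H:2 N:1
Element totals:
  C: 6
  H: 11
  N: 1
  O: 1
Molecular formula: C6H11NO.
  M = 6(12.0) + 11(1.007825) + 14.003074 + 15.994915
    = 72.000000 + 11.086075 + 14.003074 + 15.994915 = 113.084064

113.0841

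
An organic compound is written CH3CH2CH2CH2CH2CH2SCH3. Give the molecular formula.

C7H16S

Atom tally by fragment:
  CH3 → C:1 H:3
  CH2 → C:1 H:2
  CH2 → C:1 H:2
  CH2 → C:1 H:2
  CH2 → C:1 H:2
  CH2SCH3 → C:2 H:5 S:1
Element totals:
  C: 7
  H: 16
  S: 1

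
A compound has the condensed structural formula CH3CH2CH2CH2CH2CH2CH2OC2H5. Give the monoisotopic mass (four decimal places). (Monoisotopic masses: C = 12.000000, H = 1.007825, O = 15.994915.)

144.1514

Atom tally by fragment:
  CH3 → C:1 H:3
  CH2 → C:1 H:2
  CH2 → C:1 H:2
  CH2 → C:1 H:2
  CH2 → C:1 H:2
  CH2 → C:1 H:2
  CH2OC2H5 → C:3 H:7 O:1
Element totals:
  C: 9
  H: 20
  O: 1
Molecular formula: C9H20O.
  M = 9(12.0) + 20(1.007825) + 15.994915
    = 108.000000 + 20.156500 + 15.994915 = 144.151415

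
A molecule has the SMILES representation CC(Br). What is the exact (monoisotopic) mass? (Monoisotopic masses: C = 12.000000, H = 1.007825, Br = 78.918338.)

107.9575

Atom tally by fragment:
  CH3 → C:1 H:3
  CH2Br → C:1 H:2 Br:1
Element totals:
  C: 2
  H: 5
  Br: 1
Molecular formula: C2H5Br.
  M = 2(12.0) + 5(1.007825) + 78.918338
    = 24.000000 + 5.039125 + 78.918338 = 107.957463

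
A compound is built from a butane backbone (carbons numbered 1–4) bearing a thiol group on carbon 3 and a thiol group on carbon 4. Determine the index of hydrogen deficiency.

Atom tally by fragment:
  CH3 → C:1 H:3
  CH2 → C:1 H:2
  CH(SH) → C:1 H:2 S:1
  CH2SH → C:1 H:3 S:1
Element totals:
  C: 4
  H: 10
  S: 2
Molecular formula: C4H10S2.
DoU = (2C + 2 + N − H − X) / 2 = (2·4 + 2 + 0 − 10 − 0) / 2 = 0.

0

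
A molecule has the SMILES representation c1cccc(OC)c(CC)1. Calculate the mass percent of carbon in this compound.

Atom tally by fragment:
  benzene ring core → C:6 H:6
  (− 2 ring H displaced by substituents)
  + OCH3 → C:1 H:3 O:1
  + C2H5 → C:2 H:5
Element totals:
  C: 9
  H: 12
  O: 1
Molecular formula: C9H12O.
Molar mass = 136.194 g/mol.
Mass from C: 9 × 12.011 = 108.099 g/mol.
%C = 108.099 / 136.194 × 100 = 79.37%.

79.37%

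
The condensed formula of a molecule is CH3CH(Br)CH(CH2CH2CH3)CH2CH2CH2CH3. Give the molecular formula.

Atom tally by fragment:
  CH3 → C:1 H:3
  CH(Br) → C:1 H:1 Br:1
  CH(CH2CH2CH3) → C:4 H:8
  CH2 → C:1 H:2
  CH2 → C:1 H:2
  CH2 → C:1 H:2
  CH3 → C:1 H:3
Element totals:
  C: 10
  H: 21
  Br: 1

C10H21Br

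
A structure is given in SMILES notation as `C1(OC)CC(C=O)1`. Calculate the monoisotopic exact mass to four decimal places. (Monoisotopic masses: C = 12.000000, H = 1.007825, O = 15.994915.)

100.0524

Atom tally by fragment:
  cyclopropane ring core → C:3 H:6
  (− 2 ring H displaced by substituents)
  + OCH3 → C:1 H:3 O:1
  + CHO → C:1 H:1 O:1
Element totals:
  C: 5
  H: 8
  O: 2
Molecular formula: C5H8O2.
  M = 5(12.0) + 8(1.007825) + 2(15.994915)
    = 60.000000 + 8.062600 + 31.989830 = 100.052430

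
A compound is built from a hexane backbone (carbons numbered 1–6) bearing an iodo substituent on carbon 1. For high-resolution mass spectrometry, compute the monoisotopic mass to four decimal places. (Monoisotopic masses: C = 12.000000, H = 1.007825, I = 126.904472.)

212.0062

Atom tally by fragment:
  ICH2 → C:1 H:2 I:1
  CH2 → C:1 H:2
  CH2 → C:1 H:2
  CH2 → C:1 H:2
  CH2 → C:1 H:2
  CH3 → C:1 H:3
Element totals:
  C: 6
  H: 13
  I: 1
Molecular formula: C6H13I.
  M = 6(12.0) + 13(1.007825) + 126.904472
    = 72.000000 + 13.101725 + 126.904472 = 212.006197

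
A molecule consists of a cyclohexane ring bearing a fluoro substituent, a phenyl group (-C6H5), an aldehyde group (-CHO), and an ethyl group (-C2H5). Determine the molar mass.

234.31 g/mol

Atom tally by fragment:
  cyclohexane ring core → C:6 H:12
  (− 4 ring H displaced by substituents)
  + F → F:1
  + C6H5 → C:6 H:5
  + CHO → C:1 H:1 O:1
  + C2H5 → C:2 H:5
Element totals:
  C: 15
  H: 19
  F: 1
  O: 1
Molecular formula: C15H19FO.
  M = 15(12.011) + 19(1.008) + 18.998 + 15.999
    = 180.165 + 19.152 + 18.998 + 15.999 = 234.314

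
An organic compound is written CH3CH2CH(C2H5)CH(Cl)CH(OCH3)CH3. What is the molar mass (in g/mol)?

178.70 g/mol

Atom tally by fragment:
  CH3 → C:1 H:3
  CH2 → C:1 H:2
  CH(C2H5) → C:3 H:6
  CH(Cl) → C:1 H:1 Cl:1
  CH(OCH3) → C:2 H:4 O:1
  CH3 → C:1 H:3
Element totals:
  C: 9
  H: 19
  Cl: 1
  O: 1
Molecular formula: C9H19ClO.
  M = 9(12.011) + 19(1.008) + 35.45 + 15.999
    = 108.099 + 19.152 + 35.450 + 15.999 = 178.700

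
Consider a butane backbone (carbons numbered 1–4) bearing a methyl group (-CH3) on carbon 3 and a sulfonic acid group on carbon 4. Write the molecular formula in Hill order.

Atom tally by fragment:
  CH3 → C:1 H:3
  CH2 → C:1 H:2
  CH(CH3) → C:2 H:4
  CH2SO3H → C:1 H:3 S:1 O:3
Element totals:
  C: 5
  H: 12
  O: 3
  S: 1

C5H12O3S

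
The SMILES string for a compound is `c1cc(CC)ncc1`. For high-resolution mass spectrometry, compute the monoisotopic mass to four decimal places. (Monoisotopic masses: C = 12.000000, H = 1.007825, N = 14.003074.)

Atom tally by fragment:
  pyridine ring core → C:5 H:5 N:1
  (− 1 ring H displaced by substituents)
  + C2H5 → C:2 H:5
Element totals:
  C: 7
  H: 9
  N: 1
Molecular formula: C7H9N.
  M = 7(12.0) + 9(1.007825) + 14.003074
    = 84.000000 + 9.070425 + 14.003074 = 107.073499

107.0735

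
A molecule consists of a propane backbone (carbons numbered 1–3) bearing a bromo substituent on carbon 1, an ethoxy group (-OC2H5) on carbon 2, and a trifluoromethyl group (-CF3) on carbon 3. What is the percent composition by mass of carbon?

30.66%

Atom tally by fragment:
  BrCH2 → C:1 H:2 Br:1
  CH(OC2H5) → C:3 H:6 O:1
  CH2CF3 → C:2 H:2 F:3
Element totals:
  C: 6
  H: 10
  Br: 1
  F: 3
  O: 1
Molecular formula: C6H10BrF3O.
Molar mass = 235.043 g/mol.
Mass from C: 6 × 12.011 = 72.066 g/mol.
%C = 72.066 / 235.043 × 100 = 30.66%.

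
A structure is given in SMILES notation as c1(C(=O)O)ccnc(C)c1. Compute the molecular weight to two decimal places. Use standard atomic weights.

137.14 g/mol

Atom tally by fragment:
  pyridine ring core → C:5 H:5 N:1
  (− 2 ring H displaced by substituents)
  + COOH → C:1 H:1 O:2
  + CH3 → C:1 H:3
Element totals:
  C: 7
  H: 7
  N: 1
  O: 2
Molecular formula: C7H7NO2.
  M = 7(12.011) + 7(1.008) + 14.007 + 2(15.999)
    = 84.077 + 7.056 + 14.007 + 31.998 = 137.138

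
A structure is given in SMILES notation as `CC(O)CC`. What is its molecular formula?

C4H10O

Atom tally by fragment:
  CH3 → C:1 H:3
  CH(OH) → C:1 H:2 O:1
  CH2 → C:1 H:2
  CH3 → C:1 H:3
Element totals:
  C: 4
  H: 10
  O: 1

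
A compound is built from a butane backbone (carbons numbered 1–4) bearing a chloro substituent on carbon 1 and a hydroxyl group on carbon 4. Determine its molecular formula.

C4H9ClO

Atom tally by fragment:
  ClCH2 → C:1 H:2 Cl:1
  CH2 → C:1 H:2
  CH2 → C:1 H:2
  CH2OH → C:1 H:3 O:1
Element totals:
  C: 4
  H: 9
  Cl: 1
  O: 1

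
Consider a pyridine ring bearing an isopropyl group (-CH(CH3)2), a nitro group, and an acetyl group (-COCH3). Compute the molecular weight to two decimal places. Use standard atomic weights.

208.22 g/mol

Atom tally by fragment:
  pyridine ring core → C:5 H:5 N:1
  (− 3 ring H displaced by substituents)
  + CH(CH3)2 → C:3 H:7
  + NO2 → N:1 O:2
  + COCH3 → C:2 H:3 O:1
Element totals:
  C: 10
  H: 12
  N: 2
  O: 3
Molecular formula: C10H12N2O3.
  M = 10(12.011) + 12(1.008) + 2(14.007) + 3(15.999)
    = 120.110 + 12.096 + 28.014 + 47.997 = 208.217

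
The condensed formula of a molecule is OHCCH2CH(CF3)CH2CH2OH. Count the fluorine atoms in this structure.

Element totals:
  C: 6
  H: 9
  F: 3
  O: 2

3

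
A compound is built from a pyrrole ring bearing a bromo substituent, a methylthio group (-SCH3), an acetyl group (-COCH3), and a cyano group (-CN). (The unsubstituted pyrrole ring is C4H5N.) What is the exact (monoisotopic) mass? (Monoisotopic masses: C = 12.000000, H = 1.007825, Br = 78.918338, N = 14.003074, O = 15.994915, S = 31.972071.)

Atom tally by fragment:
  pyrrole ring core → C:4 H:5 N:1
  (− 4 ring H displaced by substituents)
  + Br → Br:1
  + SCH3 → C:1 H:3 S:1
  + COCH3 → C:2 H:3 O:1
  + CN → C:1 N:1
Element totals:
  C: 8
  H: 7
  Br: 1
  N: 2
  O: 1
  S: 1
Molecular formula: C8H7BrN2OS.
  M = 8(12.0) + 7(1.007825) + 78.918338 + 2(14.003074) + 15.994915 + 31.972071
    = 96.000000 + 7.054775 + 78.918338 + 28.006148 + 15.994915 + 31.972071 = 257.946247

257.9462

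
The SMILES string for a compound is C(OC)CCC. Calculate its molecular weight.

88.15 g/mol

Atom tally by fragment:
  CH3OCH2 → C:2 H:5 O:1
  CH2 → C:1 H:2
  CH2 → C:1 H:2
  CH3 → C:1 H:3
Element totals:
  C: 5
  H: 12
  O: 1
Molecular formula: C5H12O.
  M = 5(12.011) + 12(1.008) + 15.999
    = 60.055 + 12.096 + 15.999 = 88.150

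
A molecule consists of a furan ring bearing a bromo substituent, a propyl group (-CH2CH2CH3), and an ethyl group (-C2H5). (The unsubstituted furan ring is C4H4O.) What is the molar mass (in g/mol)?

Atom tally by fragment:
  furan ring core → C:4 H:4 O:1
  (− 3 ring H displaced by substituents)
  + Br → Br:1
  + CH2CH2CH3 → C:3 H:7
  + C2H5 → C:2 H:5
Element totals:
  C: 9
  H: 13
  Br: 1
  O: 1
Molecular formula: C9H13BrO.
  M = 9(12.011) + 13(1.008) + 79.904 + 15.999
    = 108.099 + 13.104 + 79.904 + 15.999 = 217.106

217.11 g/mol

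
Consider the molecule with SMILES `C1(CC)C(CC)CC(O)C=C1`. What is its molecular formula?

C10H18O

Atom tally by fragment:
  cyclohexene ring core → C:6 H:10
  (− 3 ring H displaced by substituents)
  + C2H5 → C:2 H:5
  + C2H5 → C:2 H:5
  + OH → O:1 H:1
Element totals:
  C: 10
  H: 18
  O: 1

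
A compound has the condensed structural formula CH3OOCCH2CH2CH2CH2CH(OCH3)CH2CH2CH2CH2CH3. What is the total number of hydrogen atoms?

26

Element totals:
  C: 13
  H: 26
  O: 3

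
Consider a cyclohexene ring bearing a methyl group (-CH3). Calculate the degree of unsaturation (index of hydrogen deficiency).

2

Atom tally by fragment:
  cyclohexene ring core → C:6 H:10
  (− 1 ring H displaced by substituents)
  + CH3 → C:1 H:3
Element totals:
  C: 7
  H: 12
Molecular formula: C7H12.
DoU = (2C + 2 + N − H − X) / 2 = (2·7 + 2 + 0 − 12 − 0) / 2 = 2.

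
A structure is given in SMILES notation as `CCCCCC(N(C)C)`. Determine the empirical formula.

C8H19N

Atom tally by fragment:
  CH3 → C:1 H:3
  CH2 → C:1 H:2
  CH2 → C:1 H:2
  CH2 → C:1 H:2
  CH2 → C:1 H:2
  CH2N(CH3)2 → C:3 H:8 N:1
Element totals:
  C: 8
  H: 19
  N: 1
Molecular formula: C8H19N.
gcd of subscripts (8, 19, 1) = 1, so the empirical formula equals the molecular formula.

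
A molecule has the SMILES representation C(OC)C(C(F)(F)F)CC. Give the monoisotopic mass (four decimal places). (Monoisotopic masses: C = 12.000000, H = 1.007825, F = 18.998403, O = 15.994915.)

156.0762

Atom tally by fragment:
  CH3OCH2 → C:2 H:5 O:1
  CH(CF3) → C:2 H:1 F:3
  CH2 → C:1 H:2
  CH3 → C:1 H:3
Element totals:
  C: 6
  H: 11
  F: 3
  O: 1
Molecular formula: C6H11F3O.
  M = 6(12.0) + 11(1.007825) + 3(18.998403) + 15.994915
    = 72.000000 + 11.086075 + 56.995209 + 15.994915 = 156.076199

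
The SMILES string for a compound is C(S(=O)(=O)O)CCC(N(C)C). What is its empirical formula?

Atom tally by fragment:
  HO3SCH2 → C:1 H:3 S:1 O:3
  CH2 → C:1 H:2
  CH2 → C:1 H:2
  CH2N(CH3)2 → C:3 H:8 N:1
Element totals:
  C: 6
  H: 15
  N: 1
  O: 3
  S: 1
Molecular formula: C6H15NO3S.
gcd of subscripts (6, 15, 1, 3, 1) = 1, so the empirical formula equals the molecular formula.

C6H15NO3S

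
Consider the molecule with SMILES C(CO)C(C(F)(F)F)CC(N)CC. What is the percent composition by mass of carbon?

48.23%

Atom tally by fragment:
  HOCH2CH2 → C:2 H:5 O:1
  CH(CF3) → C:2 H:1 F:3
  CH2 → C:1 H:2
  CH(NH2) → C:1 H:3 N:1
  CH2 → C:1 H:2
  CH3 → C:1 H:3
Element totals:
  C: 8
  H: 16
  F: 3
  N: 1
  O: 1
Molecular formula: C8H16F3NO.
Molar mass = 199.216 g/mol.
Mass from C: 8 × 12.011 = 96.088 g/mol.
%C = 96.088 / 199.216 × 100 = 48.23%.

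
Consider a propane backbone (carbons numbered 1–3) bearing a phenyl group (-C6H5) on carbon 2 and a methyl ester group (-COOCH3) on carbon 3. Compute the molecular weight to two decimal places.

Atom tally by fragment:
  CH3 → C:1 H:3
  CH(C6H5) → C:7 H:6
  CH2COOCH3 → C:3 H:5 O:2
Element totals:
  C: 11
  H: 14
  O: 2
Molecular formula: C11H14O2.
  M = 11(12.011) + 14(1.008) + 2(15.999)
    = 132.121 + 14.112 + 31.998 = 178.231

178.23 g/mol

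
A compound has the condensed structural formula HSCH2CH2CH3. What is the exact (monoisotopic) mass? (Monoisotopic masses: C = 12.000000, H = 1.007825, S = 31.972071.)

76.0347

Element totals:
  C: 3
  H: 8
  S: 1
Molecular formula: C3H8S.
  M = 3(12.0) + 8(1.007825) + 31.972071
    = 36.000000 + 8.062600 + 31.972071 = 76.034671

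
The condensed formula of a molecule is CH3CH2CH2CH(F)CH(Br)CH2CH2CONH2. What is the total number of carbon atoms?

Element totals:
  C: 8
  H: 15
  Br: 1
  F: 1
  N: 1
  O: 1

8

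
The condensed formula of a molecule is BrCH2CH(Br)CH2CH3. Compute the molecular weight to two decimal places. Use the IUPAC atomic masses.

215.92 g/mol

Element totals:
  C: 4
  H: 8
  Br: 2
Molecular formula: C4H8Br2.
  M = 4(12.011) + 8(1.008) + 2(79.904)
    = 48.044 + 8.064 + 159.808 = 215.916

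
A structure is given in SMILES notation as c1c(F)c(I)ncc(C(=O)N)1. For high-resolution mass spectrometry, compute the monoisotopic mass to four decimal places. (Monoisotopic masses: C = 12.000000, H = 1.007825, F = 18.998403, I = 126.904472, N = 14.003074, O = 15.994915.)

Atom tally by fragment:
  pyridine ring core → C:5 H:5 N:1
  (− 3 ring H displaced by substituents)
  + F → F:1
  + I → I:1
  + CONH2 → C:1 H:2 O:1 N:1
Element totals:
  C: 6
  H: 4
  F: 1
  I: 1
  N: 2
  O: 1
Molecular formula: C6H4FIN2O.
  M = 6(12.0) + 4(1.007825) + 18.998403 + 126.904472 + 2(14.003074) + 15.994915
    = 72.000000 + 4.031300 + 18.998403 + 126.904472 + 28.006148 + 15.994915 = 265.935238

265.9352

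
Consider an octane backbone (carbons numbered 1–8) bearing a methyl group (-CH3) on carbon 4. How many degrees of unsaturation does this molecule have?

0

Atom tally by fragment:
  CH3 → C:1 H:3
  CH2 → C:1 H:2
  CH2 → C:1 H:2
  CH(CH3) → C:2 H:4
  CH2 → C:1 H:2
  CH2 → C:1 H:2
  CH2 → C:1 H:2
  CH3 → C:1 H:3
Element totals:
  C: 9
  H: 20
Molecular formula: C9H20.
DoU = (2C + 2 + N − H − X) / 2 = (2·9 + 2 + 0 − 20 − 0) / 2 = 0.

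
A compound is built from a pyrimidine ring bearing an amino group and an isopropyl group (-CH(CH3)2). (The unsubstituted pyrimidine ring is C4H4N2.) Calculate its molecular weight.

137.19 g/mol

Atom tally by fragment:
  pyrimidine ring core → C:4 H:4 N:2
  (− 2 ring H displaced by substituents)
  + NH2 → N:1 H:2
  + CH(CH3)2 → C:3 H:7
Element totals:
  C: 7
  H: 11
  N: 3
Molecular formula: C7H11N3.
  M = 7(12.011) + 11(1.008) + 3(14.007)
    = 84.077 + 11.088 + 42.021 = 137.186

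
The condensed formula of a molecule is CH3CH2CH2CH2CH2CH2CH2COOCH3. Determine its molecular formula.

C9H18O2

Element totals:
  C: 9
  H: 18
  O: 2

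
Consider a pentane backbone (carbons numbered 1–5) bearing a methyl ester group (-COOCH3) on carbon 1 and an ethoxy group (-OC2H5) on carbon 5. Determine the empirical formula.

Atom tally by fragment:
  CH3OOCCH2 → C:3 H:5 O:2
  CH2 → C:1 H:2
  CH2 → C:1 H:2
  CH2 → C:1 H:2
  CH2OC2H5 → C:3 H:7 O:1
Element totals:
  C: 9
  H: 18
  O: 3
Molecular formula: C9H18O3.
gcd of subscripts = 3; dividing each by 3:
  C: 9/3 = 3
  H: 18/3 = 6
  O: 3/3 = 1

C3H6O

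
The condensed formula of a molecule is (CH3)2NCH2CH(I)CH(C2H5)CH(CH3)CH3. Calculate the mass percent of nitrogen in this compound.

Atom tally by fragment:
  (CH3)2NCH2 → C:3 H:8 N:1
  CH(I) → C:1 H:1 I:1
  CH(C2H5) → C:3 H:6
  CH(CH3) → C:2 H:4
  CH3 → C:1 H:3
Element totals:
  C: 10
  H: 22
  I: 1
  N: 1
Molecular formula: C10H22IN.
Molar mass = 283.197 g/mol.
Mass from N: 1 × 14.007 = 14.007 g/mol.
%N = 14.007 / 283.197 × 100 = 4.95%.

4.95%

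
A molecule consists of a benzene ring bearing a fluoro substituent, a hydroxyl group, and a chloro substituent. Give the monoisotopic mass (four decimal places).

145.9935

Atom tally by fragment:
  benzene ring core → C:6 H:6
  (− 3 ring H displaced by substituents)
  + F → F:1
  + OH → O:1 H:1
  + Cl → Cl:1
Element totals:
  C: 6
  H: 4
  Cl: 1
  F: 1
  O: 1
Molecular formula: C6H4ClFO.
  M = 6(12.0) + 4(1.007825) + 34.968853 + 18.998403 + 15.994915
    = 72.000000 + 4.031300 + 34.968853 + 18.998403 + 15.994915 = 145.993471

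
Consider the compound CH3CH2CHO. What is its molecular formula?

C3H6O

Atom tally by fragment:
  CH3 → C:1 H:3
  CH2CHO → C:2 H:3 O:1
Element totals:
  C: 3
  H: 6
  O: 1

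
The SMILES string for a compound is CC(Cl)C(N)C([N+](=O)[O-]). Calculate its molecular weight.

Atom tally by fragment:
  CH3 → C:1 H:3
  CH(Cl) → C:1 H:1 Cl:1
  CH(NH2) → C:1 H:3 N:1
  CH2NO2 → C:1 H:2 N:1 O:2
Element totals:
  C: 4
  H: 9
  Cl: 1
  N: 2
  O: 2
Molecular formula: C4H9ClN2O2.
  M = 4(12.011) + 9(1.008) + 35.45 + 2(14.007) + 2(15.999)
    = 48.044 + 9.072 + 35.450 + 28.014 + 31.998 = 152.578

152.58 g/mol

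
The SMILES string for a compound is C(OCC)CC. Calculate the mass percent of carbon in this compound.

Atom tally by fragment:
  C2H5OCH2 → C:3 H:7 O:1
  CH2 → C:1 H:2
  CH3 → C:1 H:3
Element totals:
  C: 5
  H: 12
  O: 1
Molecular formula: C5H12O.
Molar mass = 88.150 g/mol.
Mass from C: 5 × 12.011 = 60.055 g/mol.
%C = 60.055 / 88.150 × 100 = 68.13%.

68.13%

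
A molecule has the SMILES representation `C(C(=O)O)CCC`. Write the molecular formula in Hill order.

Atom tally by fragment:
  HOOCCH2 → C:2 H:3 O:2
  CH2 → C:1 H:2
  CH2 → C:1 H:2
  CH3 → C:1 H:3
Element totals:
  C: 5
  H: 10
  O: 2

C5H10O2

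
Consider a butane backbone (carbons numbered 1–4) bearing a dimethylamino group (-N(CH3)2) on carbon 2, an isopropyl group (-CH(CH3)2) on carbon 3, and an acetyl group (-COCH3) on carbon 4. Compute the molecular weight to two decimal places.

185.31 g/mol

Atom tally by fragment:
  CH3 → C:1 H:3
  CH(N(CH3)2) → C:3 H:7 N:1
  CH(CH(CH3)2) → C:4 H:8
  CH2COCH3 → C:3 H:5 O:1
Element totals:
  C: 11
  H: 23
  N: 1
  O: 1
Molecular formula: C11H23NO.
  M = 11(12.011) + 23(1.008) + 14.007 + 15.999
    = 132.121 + 23.184 + 14.007 + 15.999 = 185.311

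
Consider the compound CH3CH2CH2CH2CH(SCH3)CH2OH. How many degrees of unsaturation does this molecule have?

Element totals:
  C: 7
  H: 16
  O: 1
  S: 1
Molecular formula: C7H16OS.
DoU = (2C + 2 + N − H − X) / 2 = (2·7 + 2 + 0 − 16 − 0) / 2 = 0.

0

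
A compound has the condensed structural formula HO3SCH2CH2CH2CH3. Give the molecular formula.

Atom tally by fragment:
  HO3SCH2 → C:1 H:3 S:1 O:3
  CH2 → C:1 H:2
  CH2 → C:1 H:2
  CH3 → C:1 H:3
Element totals:
  C: 4
  H: 10
  O: 3
  S: 1

C4H10O3S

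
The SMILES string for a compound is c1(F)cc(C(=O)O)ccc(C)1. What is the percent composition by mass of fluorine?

Atom tally by fragment:
  benzene ring core → C:6 H:6
  (− 3 ring H displaced by substituents)
  + F → F:1
  + COOH → C:1 H:1 O:2
  + CH3 → C:1 H:3
Element totals:
  C: 8
  H: 7
  F: 1
  O: 2
Molecular formula: C8H7FO2.
Molar mass = 154.140 g/mol.
Mass from F: 1 × 18.998 = 18.998 g/mol.
%F = 18.998 / 154.140 × 100 = 12.33%.

12.33%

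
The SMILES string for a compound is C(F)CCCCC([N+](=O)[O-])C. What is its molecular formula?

Atom tally by fragment:
  FCH2 → C:1 H:2 F:1
  CH2 → C:1 H:2
  CH2 → C:1 H:2
  CH2 → C:1 H:2
  CH2 → C:1 H:2
  CH(NO2) → C:1 H:1 N:1 O:2
  CH3 → C:1 H:3
Element totals:
  C: 7
  H: 14
  F: 1
  N: 1
  O: 2

C7H14FNO2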